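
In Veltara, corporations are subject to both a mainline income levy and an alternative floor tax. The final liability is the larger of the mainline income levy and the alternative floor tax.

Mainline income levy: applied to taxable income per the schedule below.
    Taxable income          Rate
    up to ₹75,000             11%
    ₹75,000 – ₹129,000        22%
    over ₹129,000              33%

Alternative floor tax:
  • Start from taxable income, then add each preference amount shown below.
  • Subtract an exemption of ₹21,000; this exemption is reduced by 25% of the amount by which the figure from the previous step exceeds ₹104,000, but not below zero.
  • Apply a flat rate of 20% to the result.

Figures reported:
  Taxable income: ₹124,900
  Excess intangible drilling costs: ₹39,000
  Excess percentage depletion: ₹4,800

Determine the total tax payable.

₹32,775

Alternative floor tax:
  Adjusted income: ₹124,900 + ₹39,000 + ₹4,800 = ₹168,700
  Exemption: ₹21,000 − 25% × (₹168,700 − ₹104,000) = ₹21,000 − ₹16,175 = ₹4,825
  Base: ₹168,700 − ₹4,825 = ₹163,875
  ₹163,875 × 20% = ₹32,775

Mainline income levy:
  ₹75,000 × 11% = ₹8,250
  ₹49,900 × 22% = ₹10,978
  → ₹19,228

₹32,775 > ₹19,228, so the alternative floor tax is the binding amount.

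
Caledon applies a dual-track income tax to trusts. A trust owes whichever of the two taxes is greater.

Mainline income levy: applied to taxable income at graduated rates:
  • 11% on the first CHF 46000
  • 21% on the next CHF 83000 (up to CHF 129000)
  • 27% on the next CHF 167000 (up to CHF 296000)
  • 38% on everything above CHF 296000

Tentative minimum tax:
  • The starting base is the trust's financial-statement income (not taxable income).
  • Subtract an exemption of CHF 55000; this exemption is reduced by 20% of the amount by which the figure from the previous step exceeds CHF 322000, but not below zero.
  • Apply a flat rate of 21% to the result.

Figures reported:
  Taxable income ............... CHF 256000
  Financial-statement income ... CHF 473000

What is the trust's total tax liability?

CHF 94122

Mainline income levy:
  CHF 46000 × 11% = CHF 5060
  CHF 83000 × 21% = CHF 17430
  CHF 127000 × 27% = CHF 34290
  → CHF 56780

Tentative minimum tax:
  Base (financial-statement income): CHF 473000
  Exemption: CHF 55000 − 20% × (CHF 473000 − CHF 322000) = CHF 55000 − CHF 30200 = CHF 24800
  Base: CHF 473000 − CHF 24800 = CHF 448200
  CHF 448200 × 21% = CHF 94122

CHF 94122 > CHF 56780, so the tentative minimum tax is the binding amount.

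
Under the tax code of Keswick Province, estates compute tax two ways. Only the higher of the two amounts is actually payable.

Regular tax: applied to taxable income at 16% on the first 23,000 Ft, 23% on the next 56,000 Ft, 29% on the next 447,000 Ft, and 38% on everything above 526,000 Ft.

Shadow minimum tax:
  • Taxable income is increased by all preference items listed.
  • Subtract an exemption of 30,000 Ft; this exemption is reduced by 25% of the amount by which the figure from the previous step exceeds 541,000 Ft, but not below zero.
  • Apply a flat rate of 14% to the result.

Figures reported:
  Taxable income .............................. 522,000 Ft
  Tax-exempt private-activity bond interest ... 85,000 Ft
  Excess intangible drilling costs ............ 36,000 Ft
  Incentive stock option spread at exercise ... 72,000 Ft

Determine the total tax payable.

Regular tax:
  23,000 Ft × 16% = 3,680 Ft
  56,000 Ft × 23% = 12,880 Ft
  443,000 Ft × 29% = 128,470 Ft
  → 145,030 Ft

Shadow minimum tax:
  Adjusted income: 522,000 Ft + 85,000 Ft + 36,000 Ft + 72,000 Ft = 715,000 Ft
  Exemption: 25% × (715,000 Ft − 541,000 Ft) = 43,500 Ft ≥ 30,000 Ft, so the exemption is fully phased out
  Base: 715,000 Ft − 0 Ft = 715,000 Ft
  715,000 Ft × 14% = 100,100 Ft

145,030 Ft > 100,100 Ft, so the regular tax governs.

145,030 Ft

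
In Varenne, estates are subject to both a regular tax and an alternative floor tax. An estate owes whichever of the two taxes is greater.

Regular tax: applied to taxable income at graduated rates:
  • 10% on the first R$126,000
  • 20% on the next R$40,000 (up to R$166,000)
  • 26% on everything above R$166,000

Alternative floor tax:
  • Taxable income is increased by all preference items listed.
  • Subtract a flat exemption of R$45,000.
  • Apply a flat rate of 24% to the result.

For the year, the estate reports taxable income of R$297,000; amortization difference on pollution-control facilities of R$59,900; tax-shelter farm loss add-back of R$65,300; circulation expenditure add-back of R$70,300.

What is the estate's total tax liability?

Regular tax:
  R$126,000 × 10% = R$12,600
  R$40,000 × 20% = R$8,000
  R$131,000 × 26% = R$34,060
  → R$54,660

Alternative floor tax:
  Adjusted income: R$297,000 + R$59,900 + R$65,300 + R$70,300 = R$492,500
  Less exemption R$45,000 → base R$447,500
  R$447,500 × 24% = R$107,400

R$107,400 > R$54,660, so the alternative floor tax is the binding amount.

R$107,400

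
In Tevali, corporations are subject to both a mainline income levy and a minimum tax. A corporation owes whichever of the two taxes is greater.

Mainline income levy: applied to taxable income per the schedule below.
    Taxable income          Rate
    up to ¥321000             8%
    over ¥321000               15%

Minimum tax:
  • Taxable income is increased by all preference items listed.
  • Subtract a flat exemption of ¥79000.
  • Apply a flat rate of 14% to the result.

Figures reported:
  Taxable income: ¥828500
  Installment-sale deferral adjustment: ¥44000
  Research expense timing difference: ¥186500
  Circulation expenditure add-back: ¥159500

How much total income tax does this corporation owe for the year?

¥159530

Minimum tax:
  Adjusted income: ¥828500 + ¥44000 + ¥186500 + ¥159500 = ¥1218500
  Less exemption ¥79000 → base ¥1139500
  ¥1139500 × 14% = ¥159530

Mainline income levy:
  ¥321000 × 8% = ¥25680
  ¥507500 × 15% = ¥76125
  → ¥101805

¥159530 > ¥101805, so the minimum tax is the binding amount.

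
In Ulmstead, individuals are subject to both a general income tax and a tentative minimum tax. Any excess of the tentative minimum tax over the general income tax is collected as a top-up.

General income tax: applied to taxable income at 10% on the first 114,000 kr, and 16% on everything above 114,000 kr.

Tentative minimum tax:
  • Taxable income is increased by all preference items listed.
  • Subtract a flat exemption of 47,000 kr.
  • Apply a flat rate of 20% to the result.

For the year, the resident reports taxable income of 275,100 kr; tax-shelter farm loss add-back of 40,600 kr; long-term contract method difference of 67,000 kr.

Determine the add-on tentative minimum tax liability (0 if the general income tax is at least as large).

Tentative minimum tax:
  Adjusted income: 275,100 kr + 40,600 kr + 67,000 kr = 382,700 kr
  Less exemption 47,000 kr → base 335,700 kr
  335,700 kr × 20% = 67,140 kr

General income tax:
  114,000 kr × 10% = 11,400 kr
  161,100 kr × 16% = 25,776 kr
  → 37,176 kr

Excess of tentative minimum tax over general income tax: 67,140 kr − 37,176 kr = 29,964 kr.

29,964 kr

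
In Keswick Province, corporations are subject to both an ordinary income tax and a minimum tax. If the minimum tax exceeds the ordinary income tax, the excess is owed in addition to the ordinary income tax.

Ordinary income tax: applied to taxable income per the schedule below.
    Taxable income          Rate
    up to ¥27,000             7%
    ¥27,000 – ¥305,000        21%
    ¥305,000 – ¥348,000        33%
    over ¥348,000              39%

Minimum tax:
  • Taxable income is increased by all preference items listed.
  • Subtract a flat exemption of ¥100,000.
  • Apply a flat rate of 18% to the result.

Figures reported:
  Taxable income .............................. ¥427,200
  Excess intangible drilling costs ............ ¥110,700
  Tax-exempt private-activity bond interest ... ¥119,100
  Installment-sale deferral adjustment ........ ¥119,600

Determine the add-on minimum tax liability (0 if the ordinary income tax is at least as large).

¥16,440

Ordinary income tax:
  ¥27,000 × 7% = ¥1,890
  ¥278,000 × 21% = ¥58,380
  ¥43,000 × 33% = ¥14,190
  ¥79,200 × 39% = ¥30,888
  → ¥105,348

Minimum tax:
  Adjusted income: ¥427,200 + ¥110,700 + ¥119,100 + ¥119,600 = ¥776,600
  Less exemption ¥100,000 → base ¥676,600
  ¥676,600 × 18% = ¥121,788

Excess of minimum tax over ordinary income tax: ¥121,788 − ¥105,348 = ¥16,440.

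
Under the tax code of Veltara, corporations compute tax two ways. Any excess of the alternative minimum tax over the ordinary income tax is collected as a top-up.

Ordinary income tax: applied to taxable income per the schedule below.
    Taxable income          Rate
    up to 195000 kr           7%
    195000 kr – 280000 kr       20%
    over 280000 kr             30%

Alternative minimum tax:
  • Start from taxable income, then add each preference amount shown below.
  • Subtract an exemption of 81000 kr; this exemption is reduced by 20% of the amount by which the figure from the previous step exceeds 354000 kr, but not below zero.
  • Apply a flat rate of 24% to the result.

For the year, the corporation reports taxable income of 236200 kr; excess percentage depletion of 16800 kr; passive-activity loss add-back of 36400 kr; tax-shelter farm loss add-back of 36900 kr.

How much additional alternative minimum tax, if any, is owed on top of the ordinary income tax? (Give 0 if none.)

36982 kr

Ordinary income tax:
  195000 kr × 7% = 13650 kr
  41200 kr × 20% = 8240 kr
  → 21890 kr

Alternative minimum tax:
  Adjusted income: 236200 kr + 16800 kr + 36400 kr + 36900 kr = 326300 kr
  Exemption: 326300 kr ≤ 354000 kr, so full 81000 kr applies
  Base: 326300 kr − 81000 kr = 245300 kr
  245300 kr × 24% = 58872 kr

Excess of alternative minimum tax over ordinary income tax: 58872 kr − 21890 kr = 36982 kr.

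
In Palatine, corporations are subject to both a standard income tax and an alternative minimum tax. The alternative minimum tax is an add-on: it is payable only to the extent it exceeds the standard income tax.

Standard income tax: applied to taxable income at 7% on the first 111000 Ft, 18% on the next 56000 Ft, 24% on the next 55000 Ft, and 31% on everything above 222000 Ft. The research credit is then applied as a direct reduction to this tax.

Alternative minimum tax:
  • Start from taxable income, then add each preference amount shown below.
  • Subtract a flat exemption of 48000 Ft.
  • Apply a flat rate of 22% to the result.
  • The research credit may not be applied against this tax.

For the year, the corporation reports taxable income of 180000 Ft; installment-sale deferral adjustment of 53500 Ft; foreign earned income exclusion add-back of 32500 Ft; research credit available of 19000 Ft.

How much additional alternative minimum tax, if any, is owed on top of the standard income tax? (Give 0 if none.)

Standard income tax:
  111000 Ft × 7% = 7770 Ft
  56000 Ft × 18% = 10080 Ft
  13000 Ft × 24% = 3120 Ft
  → 20970 Ft
  Less research credit 19000 Ft → 1970 Ft

Alternative minimum tax:
  Adjusted income: 180000 Ft + 53500 Ft + 32500 Ft = 266000 Ft
  Less exemption 48000 Ft → base 218000 Ft
  218000 Ft × 22% = 47960 Ft

Excess of alternative minimum tax over standard income tax: 47960 Ft − 1970 Ft = 45990 Ft.

45990 Ft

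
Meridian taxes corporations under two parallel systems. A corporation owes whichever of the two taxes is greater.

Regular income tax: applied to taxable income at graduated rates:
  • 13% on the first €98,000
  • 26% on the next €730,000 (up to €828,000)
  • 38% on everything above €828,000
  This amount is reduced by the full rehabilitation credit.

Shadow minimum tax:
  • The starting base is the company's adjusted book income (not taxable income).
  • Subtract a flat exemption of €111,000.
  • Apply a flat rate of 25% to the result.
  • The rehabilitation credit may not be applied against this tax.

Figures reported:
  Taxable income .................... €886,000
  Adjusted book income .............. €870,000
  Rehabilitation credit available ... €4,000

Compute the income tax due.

€220,580

Regular income tax:
  €98,000 × 13% = €12,740
  €730,000 × 26% = €189,800
  €58,000 × 38% = €22,040
  → €224,580
  Less rehabilitation credit €4,000 → €220,580

Shadow minimum tax:
  Base (adjusted book income): €870,000
  Less exemption €111,000 → base €759,000
  €759,000 × 25% = €189,750

€220,580 > €189,750, so the regular income tax governs.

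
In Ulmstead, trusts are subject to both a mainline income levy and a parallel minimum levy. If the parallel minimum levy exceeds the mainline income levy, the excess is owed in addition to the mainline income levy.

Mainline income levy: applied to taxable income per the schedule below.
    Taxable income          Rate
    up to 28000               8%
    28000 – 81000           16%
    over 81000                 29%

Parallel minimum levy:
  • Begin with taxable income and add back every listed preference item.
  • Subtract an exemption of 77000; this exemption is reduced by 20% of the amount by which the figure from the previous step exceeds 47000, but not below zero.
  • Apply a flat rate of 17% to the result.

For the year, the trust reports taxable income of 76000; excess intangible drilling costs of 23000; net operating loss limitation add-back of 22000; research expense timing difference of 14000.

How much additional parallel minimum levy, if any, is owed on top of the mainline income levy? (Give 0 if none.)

2932

Mainline income levy:
  28000 × 8% = 2240
  48000 × 16% = 7680
  → 9920

Parallel minimum levy:
  Adjusted income: 76000 + 23000 + 22000 + 14000 = 135000
  Exemption: 77000 − 20% × (135000 − 47000) = 77000 − 17600 = 59400
  Base: 135000 − 59400 = 75600
  75600 × 17% = 12852

Excess of parallel minimum levy over mainline income levy: 12852 − 9920 = 2932.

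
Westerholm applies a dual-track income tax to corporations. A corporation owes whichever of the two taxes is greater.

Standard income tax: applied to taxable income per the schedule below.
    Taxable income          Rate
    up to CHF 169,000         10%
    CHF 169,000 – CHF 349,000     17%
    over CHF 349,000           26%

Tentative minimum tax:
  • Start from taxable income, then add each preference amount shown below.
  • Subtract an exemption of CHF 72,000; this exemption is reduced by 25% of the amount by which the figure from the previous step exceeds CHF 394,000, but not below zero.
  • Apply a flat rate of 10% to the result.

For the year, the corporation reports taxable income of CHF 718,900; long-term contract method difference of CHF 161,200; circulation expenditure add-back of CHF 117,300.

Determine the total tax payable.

CHF 143,674

Standard income tax:
  CHF 169,000 × 10% = CHF 16,900
  CHF 180,000 × 17% = CHF 30,600
  CHF 369,900 × 26% = CHF 96,174
  → CHF 143,674

Tentative minimum tax:
  Adjusted income: CHF 718,900 + CHF 161,200 + CHF 117,300 = CHF 997,400
  Exemption: 25% × (CHF 997,400 − CHF 394,000) = CHF 150,850 ≥ CHF 72,000, so the exemption is fully phased out
  Base: CHF 997,400 − CHF 0 = CHF 997,400
  CHF 997,400 × 10% = CHF 99,740

CHF 143,674 > CHF 99,740, so the standard income tax governs.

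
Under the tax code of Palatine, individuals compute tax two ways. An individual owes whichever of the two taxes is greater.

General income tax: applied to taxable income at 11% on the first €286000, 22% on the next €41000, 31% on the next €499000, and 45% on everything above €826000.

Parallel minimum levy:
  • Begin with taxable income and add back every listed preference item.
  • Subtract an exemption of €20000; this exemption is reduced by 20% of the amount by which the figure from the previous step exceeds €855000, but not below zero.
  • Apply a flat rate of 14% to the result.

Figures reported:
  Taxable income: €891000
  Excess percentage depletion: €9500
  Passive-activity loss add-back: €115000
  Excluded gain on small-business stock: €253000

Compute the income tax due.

General income tax:
  €286000 × 11% = €31460
  €41000 × 22% = €9020
  €499000 × 31% = €154690
  €65000 × 45% = €29250
  → €224420

Parallel minimum levy:
  Adjusted income: €891000 + €9500 + €115000 + €253000 = €1268500
  Exemption: 20% × (€1268500 − €855000) = €82700 ≥ €20000, so the exemption is fully phased out
  Base: €1268500 − €0 = €1268500
  €1268500 × 14% = €177590

€224420 > €177590, so the general income tax governs.

€224420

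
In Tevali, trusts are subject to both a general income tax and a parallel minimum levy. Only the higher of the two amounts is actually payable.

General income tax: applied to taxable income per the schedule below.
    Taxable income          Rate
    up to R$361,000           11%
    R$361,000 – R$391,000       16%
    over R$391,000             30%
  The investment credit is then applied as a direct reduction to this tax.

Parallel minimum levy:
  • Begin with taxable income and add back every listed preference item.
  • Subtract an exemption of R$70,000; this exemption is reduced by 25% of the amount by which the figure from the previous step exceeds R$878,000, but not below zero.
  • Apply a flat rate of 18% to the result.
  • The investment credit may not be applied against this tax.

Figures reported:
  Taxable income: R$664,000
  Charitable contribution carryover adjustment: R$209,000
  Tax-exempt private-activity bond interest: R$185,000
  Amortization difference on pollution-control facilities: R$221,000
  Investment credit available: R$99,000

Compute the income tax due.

General income tax:
  R$361,000 × 11% = R$39,710
  R$30,000 × 16% = R$4,800
  R$273,000 × 30% = R$81,900
  → R$126,410
  Less investment credit R$99,000 → R$27,410

Parallel minimum levy:
  Adjusted income: R$664,000 + R$209,000 + R$185,000 + R$221,000 = R$1,279,000
  Exemption: 25% × (R$1,279,000 − R$878,000) = R$100,250 ≥ R$70,000, so the exemption is fully phased out
  Base: R$1,279,000 − R$0 = R$1,279,000
  R$1,279,000 × 18% = R$230,220

R$230,220 > R$27,410, so the parallel minimum levy is the binding amount.

R$230,220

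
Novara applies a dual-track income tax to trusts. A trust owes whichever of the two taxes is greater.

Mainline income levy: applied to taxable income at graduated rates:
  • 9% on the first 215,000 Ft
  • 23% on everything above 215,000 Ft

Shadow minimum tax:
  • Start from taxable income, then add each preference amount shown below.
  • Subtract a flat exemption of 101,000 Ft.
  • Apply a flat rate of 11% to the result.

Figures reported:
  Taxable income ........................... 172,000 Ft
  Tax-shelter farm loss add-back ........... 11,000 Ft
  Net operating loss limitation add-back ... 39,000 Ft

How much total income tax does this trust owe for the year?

Shadow minimum tax:
  Adjusted income: 172,000 Ft + 11,000 Ft + 39,000 Ft = 222,000 Ft
  Less exemption 101,000 Ft → base 121,000 Ft
  121,000 Ft × 11% = 13,310 Ft

Mainline income levy:
  172,000 Ft × 9% = 15,480 Ft

15,480 Ft > 13,310 Ft, so the mainline income levy governs.

15,480 Ft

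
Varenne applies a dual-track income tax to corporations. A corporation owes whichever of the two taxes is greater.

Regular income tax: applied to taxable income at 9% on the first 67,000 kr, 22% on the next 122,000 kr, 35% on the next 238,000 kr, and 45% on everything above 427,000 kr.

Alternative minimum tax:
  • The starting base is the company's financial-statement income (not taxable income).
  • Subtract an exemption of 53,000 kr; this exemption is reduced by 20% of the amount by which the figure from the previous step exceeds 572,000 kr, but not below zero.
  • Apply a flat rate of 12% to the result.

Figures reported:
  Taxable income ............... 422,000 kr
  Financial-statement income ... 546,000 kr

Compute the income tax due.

114,420 kr

Alternative minimum tax:
  Base (financial-statement income): 546,000 kr
  Exemption: 546,000 kr ≤ 572,000 kr, so full 53,000 kr applies
  Base: 546,000 kr − 53,000 kr = 493,000 kr
  493,000 kr × 12% = 59,160 kr

Regular income tax:
  67,000 kr × 9% = 6,030 kr
  122,000 kr × 22% = 26,840 kr
  233,000 kr × 35% = 81,550 kr
  → 114,420 kr

114,420 kr > 59,160 kr, so the regular income tax governs.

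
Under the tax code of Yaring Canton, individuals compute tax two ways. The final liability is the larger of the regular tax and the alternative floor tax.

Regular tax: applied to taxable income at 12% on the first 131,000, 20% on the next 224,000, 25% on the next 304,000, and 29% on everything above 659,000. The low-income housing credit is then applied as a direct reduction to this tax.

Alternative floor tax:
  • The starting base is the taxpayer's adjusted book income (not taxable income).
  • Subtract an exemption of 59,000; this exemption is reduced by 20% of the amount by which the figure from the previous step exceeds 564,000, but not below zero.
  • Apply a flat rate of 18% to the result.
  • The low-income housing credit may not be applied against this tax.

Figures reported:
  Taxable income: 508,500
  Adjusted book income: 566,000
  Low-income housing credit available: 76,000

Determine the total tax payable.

91,332

Alternative floor tax:
  Base (adjusted book income): 566,000
  Exemption: 59,000 − 20% × (566,000 − 564,000) = 59,000 − 400 = 58,600
  Base: 566,000 − 58,600 = 507,400
  507,400 × 18% = 91,332

Regular tax:
  131,000 × 12% = 15,720
  224,000 × 20% = 44,800
  153,500 × 25% = 38,375
  → 98,895
  Less low-income housing credit 76,000 → 22,895

91,332 > 22,895, so the alternative floor tax is the binding amount.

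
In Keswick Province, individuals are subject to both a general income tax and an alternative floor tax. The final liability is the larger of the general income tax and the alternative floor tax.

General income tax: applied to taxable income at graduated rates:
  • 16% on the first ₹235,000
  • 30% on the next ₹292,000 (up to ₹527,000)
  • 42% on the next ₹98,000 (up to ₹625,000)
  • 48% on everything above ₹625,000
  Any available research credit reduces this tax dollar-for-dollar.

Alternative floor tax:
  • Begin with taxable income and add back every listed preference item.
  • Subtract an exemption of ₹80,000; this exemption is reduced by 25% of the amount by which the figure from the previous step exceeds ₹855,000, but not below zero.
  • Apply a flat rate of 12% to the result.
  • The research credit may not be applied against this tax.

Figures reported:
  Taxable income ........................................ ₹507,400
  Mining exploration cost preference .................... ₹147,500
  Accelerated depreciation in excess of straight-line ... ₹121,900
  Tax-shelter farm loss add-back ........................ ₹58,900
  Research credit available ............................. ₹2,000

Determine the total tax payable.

₹117,320

Alternative floor tax:
  Adjusted income: ₹507,400 + ₹147,500 + ₹121,900 + ₹58,900 = ₹835,700
  Exemption: ₹835,700 ≤ ₹855,000, so full ₹80,000 applies
  Base: ₹835,700 − ₹80,000 = ₹755,700
  ₹755,700 × 12% = ₹90,684

General income tax:
  ₹235,000 × 16% = ₹37,600
  ₹272,400 × 30% = ₹81,720
  → ₹119,320
  Less research credit ₹2,000 → ₹117,320

₹117,320 > ₹90,684, so the general income tax governs.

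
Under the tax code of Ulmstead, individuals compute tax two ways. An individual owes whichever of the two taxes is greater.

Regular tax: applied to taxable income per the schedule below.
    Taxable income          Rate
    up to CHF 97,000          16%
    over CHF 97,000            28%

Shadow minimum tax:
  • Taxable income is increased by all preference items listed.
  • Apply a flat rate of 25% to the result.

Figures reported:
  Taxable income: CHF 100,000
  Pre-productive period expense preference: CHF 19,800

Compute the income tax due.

CHF 29,950

Shadow minimum tax:
  Adjusted income: CHF 100,000 + CHF 19,800 = CHF 119,800
  CHF 119,800 × 25% = CHF 29,950

Regular tax:
  CHF 97,000 × 16% = CHF 15,520
  CHF 3,000 × 28% = CHF 840
  → CHF 16,360

CHF 29,950 > CHF 16,360, so the shadow minimum tax is the binding amount.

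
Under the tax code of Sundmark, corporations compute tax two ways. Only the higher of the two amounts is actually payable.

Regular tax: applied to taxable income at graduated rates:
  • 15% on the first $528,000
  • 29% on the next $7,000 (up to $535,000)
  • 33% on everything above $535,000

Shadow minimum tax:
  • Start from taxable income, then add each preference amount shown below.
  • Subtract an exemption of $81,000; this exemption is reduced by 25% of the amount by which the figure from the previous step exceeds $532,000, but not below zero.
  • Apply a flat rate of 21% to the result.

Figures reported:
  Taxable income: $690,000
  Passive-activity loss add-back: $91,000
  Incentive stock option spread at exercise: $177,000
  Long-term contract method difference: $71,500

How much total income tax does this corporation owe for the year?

$216,195

Shadow minimum tax:
  Adjusted income: $690,000 + $91,000 + $177,000 + $71,500 = $1,029,500
  Exemption: 25% × ($1,029,500 − $532,000) = $124,375 ≥ $81,000, so the exemption is fully phased out
  Base: $1,029,500 − $0 = $1,029,500
  $1,029,500 × 21% = $216,195

Regular tax:
  $528,000 × 15% = $79,200
  $7,000 × 29% = $2,030
  $155,000 × 33% = $51,150
  → $132,380

$216,195 > $132,380, so the shadow minimum tax is the binding amount.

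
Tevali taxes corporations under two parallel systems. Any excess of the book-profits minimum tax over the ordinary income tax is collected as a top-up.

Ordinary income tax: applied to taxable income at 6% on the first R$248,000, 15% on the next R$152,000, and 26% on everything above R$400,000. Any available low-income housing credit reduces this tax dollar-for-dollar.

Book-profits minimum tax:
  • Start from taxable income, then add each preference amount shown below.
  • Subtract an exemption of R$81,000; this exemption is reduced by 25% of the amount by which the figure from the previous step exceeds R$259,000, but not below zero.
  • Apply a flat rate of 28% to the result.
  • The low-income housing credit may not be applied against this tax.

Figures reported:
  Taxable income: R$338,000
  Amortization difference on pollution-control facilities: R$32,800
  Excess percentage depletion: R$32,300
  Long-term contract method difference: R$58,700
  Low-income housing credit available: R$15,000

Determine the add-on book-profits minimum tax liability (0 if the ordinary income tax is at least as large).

Ordinary income tax:
  R$248,000 × 6% = R$14,880
  R$90,000 × 15% = R$13,500
  → R$28,380
  Less low-income housing credit R$15,000 → R$13,380

Book-profits minimum tax:
  Adjusted income: R$338,000 + R$32,800 + R$32,300 + R$58,700 = R$461,800
  Exemption: R$81,000 − 25% × (R$461,800 − R$259,000) = R$81,000 − R$50,700 = R$30,300
  Base: R$461,800 − R$30,300 = R$431,500
  R$431,500 × 28% = R$120,820

Excess of book-profits minimum tax over ordinary income tax: R$120,820 − R$13,380 = R$107,440.

R$107,440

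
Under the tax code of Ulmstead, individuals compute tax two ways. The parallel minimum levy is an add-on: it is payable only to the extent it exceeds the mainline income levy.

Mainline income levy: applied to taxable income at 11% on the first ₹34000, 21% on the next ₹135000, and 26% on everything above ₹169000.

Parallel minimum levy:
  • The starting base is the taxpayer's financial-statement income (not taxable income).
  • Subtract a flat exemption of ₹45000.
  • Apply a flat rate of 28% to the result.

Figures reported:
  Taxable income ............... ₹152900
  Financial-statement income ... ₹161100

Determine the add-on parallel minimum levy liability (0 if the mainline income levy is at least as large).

₹3799

Parallel minimum levy:
  Base (financial-statement income): ₹161100
  Less exemption ₹45000 → base ₹116100
  ₹116100 × 28% = ₹32508

Mainline income levy:
  ₹34000 × 11% = ₹3740
  ₹118900 × 21% = ₹24969
  → ₹28709

Excess of parallel minimum levy over mainline income levy: ₹32508 − ₹28709 = ₹3799.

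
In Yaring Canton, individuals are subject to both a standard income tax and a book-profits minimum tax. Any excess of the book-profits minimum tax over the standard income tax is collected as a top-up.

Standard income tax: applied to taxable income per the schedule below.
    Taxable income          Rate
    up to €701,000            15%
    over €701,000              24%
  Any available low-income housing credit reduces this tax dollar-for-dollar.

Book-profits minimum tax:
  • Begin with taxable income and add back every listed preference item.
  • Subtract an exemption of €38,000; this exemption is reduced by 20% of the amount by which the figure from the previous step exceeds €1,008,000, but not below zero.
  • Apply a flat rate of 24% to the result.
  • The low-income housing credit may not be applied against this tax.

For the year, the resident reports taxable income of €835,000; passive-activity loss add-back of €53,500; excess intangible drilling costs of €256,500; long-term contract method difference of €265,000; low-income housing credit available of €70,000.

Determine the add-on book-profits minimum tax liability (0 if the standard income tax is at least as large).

Book-profits minimum tax:
  Adjusted income: €835,000 + €53,500 + €256,500 + €265,000 = €1,410,000
  Exemption: 20% × (€1,410,000 − €1,008,000) = €80,400 ≥ €38,000, so the exemption is fully phased out
  Base: €1,410,000 − €0 = €1,410,000
  €1,410,000 × 24% = €338,400

Standard income tax:
  €701,000 × 15% = €105,150
  €134,000 × 24% = €32,160
  → €137,310
  Less low-income housing credit €70,000 → €67,310

Excess of book-profits minimum tax over standard income tax: €338,400 − €67,310 = €271,090.

€271,090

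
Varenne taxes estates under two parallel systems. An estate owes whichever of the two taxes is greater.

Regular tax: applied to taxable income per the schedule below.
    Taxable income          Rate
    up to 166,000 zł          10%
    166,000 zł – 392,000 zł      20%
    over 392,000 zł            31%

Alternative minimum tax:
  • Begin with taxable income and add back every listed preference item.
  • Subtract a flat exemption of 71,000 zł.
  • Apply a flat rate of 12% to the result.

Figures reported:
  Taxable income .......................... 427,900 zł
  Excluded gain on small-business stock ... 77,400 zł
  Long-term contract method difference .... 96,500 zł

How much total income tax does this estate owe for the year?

Regular tax:
  166,000 zł × 10% = 16,600 zł
  226,000 zł × 20% = 45,200 zł
  35,900 zł × 31% = 11,129 zł
  → 72,929 zł

Alternative minimum tax:
  Adjusted income: 427,900 zł + 77,400 zł + 96,500 zł = 601,800 zł
  Less exemption 71,000 zł → base 530,800 zł
  530,800 zł × 12% = 63,696 zł

72,929 zł > 63,696 zł, so the regular tax governs.

72,929 zł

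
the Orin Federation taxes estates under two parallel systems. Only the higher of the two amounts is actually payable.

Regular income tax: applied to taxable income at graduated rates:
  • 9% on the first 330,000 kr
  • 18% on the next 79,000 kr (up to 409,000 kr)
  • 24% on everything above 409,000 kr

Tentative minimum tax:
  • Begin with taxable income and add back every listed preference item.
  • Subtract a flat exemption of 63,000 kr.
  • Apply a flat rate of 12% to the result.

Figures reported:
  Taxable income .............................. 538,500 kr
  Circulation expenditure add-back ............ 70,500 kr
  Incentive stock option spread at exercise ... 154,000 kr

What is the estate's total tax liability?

Regular income tax:
  330,000 kr × 9% = 29,700 kr
  79,000 kr × 18% = 14,220 kr
  129,500 kr × 24% = 31,080 kr
  → 75,000 kr

Tentative minimum tax:
  Adjusted income: 538,500 kr + 70,500 kr + 154,000 kr = 763,000 kr
  Less exemption 63,000 kr → base 700,000 kr
  700,000 kr × 12% = 84,000 kr

84,000 kr > 75,000 kr, so the tentative minimum tax is the binding amount.

84,000 kr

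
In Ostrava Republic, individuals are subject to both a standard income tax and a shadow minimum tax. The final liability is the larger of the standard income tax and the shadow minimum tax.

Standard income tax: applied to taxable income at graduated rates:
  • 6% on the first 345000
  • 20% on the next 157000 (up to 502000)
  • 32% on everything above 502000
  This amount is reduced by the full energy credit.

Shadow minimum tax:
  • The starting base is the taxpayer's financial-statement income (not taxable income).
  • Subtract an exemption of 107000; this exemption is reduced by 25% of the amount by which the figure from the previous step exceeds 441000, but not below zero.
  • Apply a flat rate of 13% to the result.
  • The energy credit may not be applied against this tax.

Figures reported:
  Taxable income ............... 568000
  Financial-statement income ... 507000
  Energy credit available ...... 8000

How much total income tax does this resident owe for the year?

Standard income tax:
  345000 × 6% = 20700
  157000 × 20% = 31400
  66000 × 32% = 21120
  → 73220
  Less energy credit 8000 → 65220

Shadow minimum tax:
  Base (financial-statement income): 507000
  Exemption: 107000 − 25% × (507000 − 441000) = 107000 − 16500 = 90500
  Base: 507000 − 90500 = 416500
  416500 × 13% = 54145

65220 > 54145, so the standard income tax governs.

65220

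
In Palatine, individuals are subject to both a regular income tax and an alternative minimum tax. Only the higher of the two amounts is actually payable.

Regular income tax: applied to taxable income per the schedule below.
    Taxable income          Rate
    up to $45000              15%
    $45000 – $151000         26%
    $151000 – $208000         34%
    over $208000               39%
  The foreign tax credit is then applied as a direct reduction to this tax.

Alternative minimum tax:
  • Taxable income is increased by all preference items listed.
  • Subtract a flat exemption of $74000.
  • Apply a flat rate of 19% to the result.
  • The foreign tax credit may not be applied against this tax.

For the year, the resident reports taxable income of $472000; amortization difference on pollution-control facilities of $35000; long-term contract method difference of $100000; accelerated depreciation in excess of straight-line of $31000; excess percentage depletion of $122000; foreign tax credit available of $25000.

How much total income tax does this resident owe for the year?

Regular income tax:
  $45000 × 15% = $6750
  $106000 × 26% = $27560
  $57000 × 34% = $19380
  $264000 × 39% = $102960
  → $156650
  Less foreign tax credit $25000 → $131650

Alternative minimum tax:
  Adjusted income: $472000 + $35000 + $100000 + $31000 + $122000 = $760000
  Less exemption $74000 → base $686000
  $686000 × 19% = $130340

$131650 > $130340, so the regular income tax governs.

$131650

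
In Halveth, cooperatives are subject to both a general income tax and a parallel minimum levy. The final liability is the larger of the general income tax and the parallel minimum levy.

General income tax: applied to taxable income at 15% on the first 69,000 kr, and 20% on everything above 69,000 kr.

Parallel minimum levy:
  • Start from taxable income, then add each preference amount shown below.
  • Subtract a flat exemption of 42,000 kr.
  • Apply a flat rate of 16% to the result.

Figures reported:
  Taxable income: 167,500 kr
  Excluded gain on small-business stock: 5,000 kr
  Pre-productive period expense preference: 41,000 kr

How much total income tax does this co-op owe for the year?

General income tax:
  69,000 kr × 15% = 10,350 kr
  98,500 kr × 20% = 19,700 kr
  → 30,050 kr

Parallel minimum levy:
  Adjusted income: 167,500 kr + 5,000 kr + 41,000 kr = 213,500 kr
  Less exemption 42,000 kr → base 171,500 kr
  171,500 kr × 16% = 27,440 kr

30,050 kr > 27,440 kr, so the general income tax governs.

30,050 kr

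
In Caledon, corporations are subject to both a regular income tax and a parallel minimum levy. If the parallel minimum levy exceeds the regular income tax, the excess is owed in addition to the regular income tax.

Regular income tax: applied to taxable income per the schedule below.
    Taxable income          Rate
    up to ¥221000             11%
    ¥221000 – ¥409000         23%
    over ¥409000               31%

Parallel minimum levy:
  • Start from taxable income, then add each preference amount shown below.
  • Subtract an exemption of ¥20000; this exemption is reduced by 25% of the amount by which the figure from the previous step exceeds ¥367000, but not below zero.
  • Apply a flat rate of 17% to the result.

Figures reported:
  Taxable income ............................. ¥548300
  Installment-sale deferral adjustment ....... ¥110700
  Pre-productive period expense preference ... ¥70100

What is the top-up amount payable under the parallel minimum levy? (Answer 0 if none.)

¥13214

Parallel minimum levy:
  Adjusted income: ¥548300 + ¥110700 + ¥70100 = ¥729100
  Exemption: 25% × (¥729100 − ¥367000) = ¥90525 ≥ ¥20000, so the exemption is fully phased out
  Base: ¥729100 − ¥0 = ¥729100
  ¥729100 × 17% = ¥123947

Regular income tax:
  ¥221000 × 11% = ¥24310
  ¥188000 × 23% = ¥43240
  ¥139300 × 31% = ¥43183
  → ¥110733

Excess of parallel minimum levy over regular income tax: ¥123947 − ¥110733 = ¥13214.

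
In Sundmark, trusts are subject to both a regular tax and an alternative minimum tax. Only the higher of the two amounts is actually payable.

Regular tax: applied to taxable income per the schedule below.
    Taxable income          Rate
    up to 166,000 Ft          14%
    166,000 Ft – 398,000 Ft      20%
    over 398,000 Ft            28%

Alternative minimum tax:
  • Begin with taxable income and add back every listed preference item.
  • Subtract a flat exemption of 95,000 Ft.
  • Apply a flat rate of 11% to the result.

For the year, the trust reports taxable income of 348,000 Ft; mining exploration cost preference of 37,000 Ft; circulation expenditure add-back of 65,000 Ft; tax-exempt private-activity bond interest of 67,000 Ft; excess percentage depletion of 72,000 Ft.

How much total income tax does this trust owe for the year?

Alternative minimum tax:
  Adjusted income: 348,000 Ft + 37,000 Ft + 65,000 Ft + 67,000 Ft + 72,000 Ft = 589,000 Ft
  Less exemption 95,000 Ft → base 494,000 Ft
  494,000 Ft × 11% = 54,340 Ft

Regular tax:
  166,000 Ft × 14% = 23,240 Ft
  182,000 Ft × 20% = 36,400 Ft
  → 59,640 Ft

59,640 Ft > 54,340 Ft, so the regular tax governs.

59,640 Ft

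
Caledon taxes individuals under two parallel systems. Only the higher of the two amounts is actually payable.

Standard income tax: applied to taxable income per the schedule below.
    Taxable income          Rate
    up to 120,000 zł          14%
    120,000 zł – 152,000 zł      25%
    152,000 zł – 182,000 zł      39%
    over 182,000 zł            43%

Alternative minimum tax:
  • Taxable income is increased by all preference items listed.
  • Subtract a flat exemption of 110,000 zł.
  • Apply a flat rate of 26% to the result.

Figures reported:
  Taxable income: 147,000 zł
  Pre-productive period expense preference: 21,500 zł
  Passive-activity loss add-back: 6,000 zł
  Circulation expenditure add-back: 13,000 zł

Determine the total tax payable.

Standard income tax:
  120,000 zł × 14% = 16,800 zł
  27,000 zł × 25% = 6,750 zł
  → 23,550 zł

Alternative minimum tax:
  Adjusted income: 147,000 zł + 21,500 zł + 6,000 zł + 13,000 zł = 187,500 zł
  Less exemption 110,000 zł → base 77,500 zł
  77,500 zł × 26% = 20,150 zł

23,550 zł > 20,150 zł, so the standard income tax governs.

23,550 zł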